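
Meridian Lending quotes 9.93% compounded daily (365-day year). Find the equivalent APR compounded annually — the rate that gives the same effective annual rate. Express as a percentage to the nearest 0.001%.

10.438%

EAR = (1 + 0.0993/365)^365 − 1 = 0.104383.
Compounded annually, the equivalent nominal rate is the EAR itself: 10.438%.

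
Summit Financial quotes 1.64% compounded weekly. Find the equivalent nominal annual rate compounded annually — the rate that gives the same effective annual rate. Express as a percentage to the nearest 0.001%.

EAR = (1 + 0.0164/52)^52 − 1 = 0.016533.
Compounded annually, the equivalent nominal rate is the EAR itself: 1.653%.

1.653%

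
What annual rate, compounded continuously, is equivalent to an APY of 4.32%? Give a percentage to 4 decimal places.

Continuous: nominal r satisfies e^r − 1 = 0.0432.
r = ln(1 + 0.0432) = ln(1.0432) = 0.042293 = 4.2293%.

4.2293%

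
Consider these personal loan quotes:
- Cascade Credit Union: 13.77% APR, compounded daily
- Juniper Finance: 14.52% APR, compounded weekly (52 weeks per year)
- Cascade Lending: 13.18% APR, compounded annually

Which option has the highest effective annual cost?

Juniper Finance

Cascade Credit Union: (1 + 0.1377/365)^365 − 1 = 14.760%
Juniper Finance: (1 + 0.1452/52)^52 − 1 = 15.604%
Cascade Lending: compounded annually, EAR = 13.180%
The highest effective annual rate is Juniper Finance at 15.604%.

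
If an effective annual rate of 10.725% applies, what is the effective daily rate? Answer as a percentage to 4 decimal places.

The per-day rate i satisfies (1 + i)^365 = 1 + 0.10725.
i = 1.10725^(1/365) − 1 = 0.0002792 = 0.0279%.

0.0279%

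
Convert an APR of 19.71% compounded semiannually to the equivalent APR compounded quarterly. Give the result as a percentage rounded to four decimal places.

19.2469%

EAR = (1 + 0.1971/2)^2 − 1 = 0.206812.
Solve (1 + r/4)^4 = 1.206812: r/4 = 1.206812^(1/4) − 1 = 0.048117, so r = 0.192469 = 19.2469%.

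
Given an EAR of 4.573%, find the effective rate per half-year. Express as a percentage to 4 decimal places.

2.2609%

The per-half-year rate i satisfies (1 + i)^2 = 1 + 0.04573.
i = 1.04573^(1/2) − 1 = 0.0226094 = 2.2609%.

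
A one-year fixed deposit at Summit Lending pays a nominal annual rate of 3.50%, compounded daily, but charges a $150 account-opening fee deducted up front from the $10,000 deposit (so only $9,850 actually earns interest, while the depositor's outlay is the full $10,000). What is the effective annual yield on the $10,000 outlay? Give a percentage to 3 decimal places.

2.008%

Value after one year: 9,850 × (1 + 0.0350/365)^365 = 9,850 × 1.035618 = $10,200.84.
Effective yield on the $10,000 outlay: 10,200.84 / 10,000 − 1 = 0.020084 = 2.008%.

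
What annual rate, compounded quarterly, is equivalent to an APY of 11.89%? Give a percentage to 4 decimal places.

(1 + r/4)^4 − 1 = 0.1189, so 1 + r/4 = 1.1189^(1/4).
r/4 = 0.028485, so r = 0.113939 = 11.3939%.

11.3939%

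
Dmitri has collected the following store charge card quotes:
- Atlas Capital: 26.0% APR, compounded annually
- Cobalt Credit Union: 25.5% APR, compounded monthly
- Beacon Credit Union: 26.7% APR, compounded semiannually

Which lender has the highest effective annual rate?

Cobalt Credit Union

Atlas Capital: compounded annually, EAR = 26.000%
Cobalt Credit Union: (1 + 0.255/12)^12 − 1 = 28.702%
Beacon Credit Union: (1 + 0.267/2)^2 − 1 = 28.482%
The highest effective annual rate is Cobalt Credit Union at 28.702%.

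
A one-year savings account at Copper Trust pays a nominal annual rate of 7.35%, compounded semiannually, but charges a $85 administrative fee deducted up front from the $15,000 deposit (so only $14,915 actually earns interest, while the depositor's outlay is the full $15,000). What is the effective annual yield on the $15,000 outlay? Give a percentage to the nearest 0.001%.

6.876%

Value after one year: 14,915 × (1 + 0.0735/2)^2 = 14,915 × 1.074851 = $16,031.40.
Effective yield on the $15,000 outlay: 16,031.40 / 15,000 − 1 = 0.068760 = 6.876%.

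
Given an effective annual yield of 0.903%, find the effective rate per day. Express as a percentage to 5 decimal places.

The per-day rate i satisfies (1 + i)^365 = 1 + 0.00903.
i = 1.00903^(1/365) − 1 = 0.0000246 = 0.00246%.

0.00246%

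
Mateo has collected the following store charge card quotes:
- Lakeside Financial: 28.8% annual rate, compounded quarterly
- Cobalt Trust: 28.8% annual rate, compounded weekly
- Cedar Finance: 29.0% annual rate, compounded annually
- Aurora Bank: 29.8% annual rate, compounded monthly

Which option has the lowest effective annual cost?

Lakeside Financial: (1 + 0.288/4)^4 − 1 = 32.062%
Cobalt Trust: (1 + 0.288/52)^52 − 1 = 33.270%
Cedar Finance: compounded annually, EAR = 29.000%
Aurora Bank: (1 + 0.298/12)^12 − 1 = 34.227%
The lowest effective annual rate is Cedar Finance at 29.000%.

Cedar Finance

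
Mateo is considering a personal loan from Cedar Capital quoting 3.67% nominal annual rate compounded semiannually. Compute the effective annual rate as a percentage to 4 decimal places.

3.7037%

EAR = (1 + 0.0367/2)^2 − 1.
= (1 + 0.018350)^2 − 1 = 1.037037 − 1 = 3.7037%.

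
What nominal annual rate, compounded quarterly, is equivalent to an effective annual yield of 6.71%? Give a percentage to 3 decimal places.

(1 + r/4)^4 − 1 = 0.0671, so 1 + r/4 = 1.0671^(1/4).
r/4 = 0.016369, so r = 0.065475 = 6.547%.

6.547%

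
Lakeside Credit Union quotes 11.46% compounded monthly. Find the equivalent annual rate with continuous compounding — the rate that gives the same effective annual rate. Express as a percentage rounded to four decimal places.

EAR = (1 + 0.1146/12)^12 − 1 = 0.120815.
Equivalent continuous rate: r = ln(1 + 0.120815) = 0.114056 = 11.4056%.

11.4056%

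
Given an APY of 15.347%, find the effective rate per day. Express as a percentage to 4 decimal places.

0.0391%

The per-day rate i satisfies (1 + i)^365 = 1 + 0.15347.
i = 1.15347^(1/365) − 1 = 0.0003912 = 0.0391%.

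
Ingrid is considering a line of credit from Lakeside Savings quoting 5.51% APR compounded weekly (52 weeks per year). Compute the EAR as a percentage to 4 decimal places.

5.6615%

EAR = (1 + 0.0551/52)^52 − 1.
= (1 + 0.001060)^52 − 1 = 1.056615 − 1 = 5.6615%.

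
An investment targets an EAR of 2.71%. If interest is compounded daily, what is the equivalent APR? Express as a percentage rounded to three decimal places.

(1 + r/365)^365 − 1 = 0.0271, so 1 + r/365 = 1.0271^(1/365).
r/365 = 0.000073, so r = 0.026740 = 2.674%.

2.674%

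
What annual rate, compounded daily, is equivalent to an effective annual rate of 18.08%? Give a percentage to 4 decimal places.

(1 + r/365)^365 − 1 = 0.1808, so 1 + r/365 = 1.1808^(1/365).
r/365 = 0.000455, so r = 0.166230 = 16.6230%.

16.6230%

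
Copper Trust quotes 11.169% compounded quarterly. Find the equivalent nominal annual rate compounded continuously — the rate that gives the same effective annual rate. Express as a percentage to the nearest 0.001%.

EAR = (1 + 0.11169/4)^4 − 1 = 0.116456.
Equivalent continuous rate: r = ln(1 + 0.116456) = 0.110159 = 11.016%.

11.016%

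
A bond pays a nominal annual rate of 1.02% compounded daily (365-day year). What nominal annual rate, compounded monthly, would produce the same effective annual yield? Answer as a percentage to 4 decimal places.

1.0204%

EAR = (1 + 0.0102/365)^365 − 1 = 0.010252.
Solve (1 + r/12)^12 = 1.010252: r/12 = 1.010252^(1/12) − 1 = 0.000850, so r = 0.010204 = 1.0204%.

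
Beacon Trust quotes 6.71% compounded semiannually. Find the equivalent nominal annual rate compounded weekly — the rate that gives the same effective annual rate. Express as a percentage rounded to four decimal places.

6.6041%

EAR = (1 + 0.0671/2)^2 − 1 = 0.068226.
Solve (1 + r/52)^52 = 1.068226: r/52 = 1.068226^(1/52) − 1 = 0.001270, so r = 0.066041 = 6.6041%.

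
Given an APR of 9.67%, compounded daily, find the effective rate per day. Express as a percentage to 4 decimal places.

0.0265%

With a nominal annual rate compounded daily, the periodic rate is the nominal rate divided by 365.
i = 0.0967 / 365 = 0.0002649 = 0.0265%.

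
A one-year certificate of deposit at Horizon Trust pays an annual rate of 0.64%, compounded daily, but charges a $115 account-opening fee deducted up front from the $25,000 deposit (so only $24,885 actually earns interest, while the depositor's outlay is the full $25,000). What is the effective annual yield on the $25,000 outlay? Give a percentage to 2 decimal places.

Value after one year: 24,885 × (1 + 0.0064/365)^365 = 24,885 × 1.006420 = $25,044.77.
Effective yield on the $25,000 outlay: 25,044.77 / 25,000 − 1 = 0.001791 = 0.18%.

0.18%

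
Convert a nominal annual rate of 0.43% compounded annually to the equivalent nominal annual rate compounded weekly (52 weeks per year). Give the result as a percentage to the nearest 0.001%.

Compounded annually, EAR = nominal = 0.004300.
Solve (1 + r/52)^52 = 1.004300: r/52 = 1.004300^(1/52) − 1 = 0.000083, so r = 0.004291 = 0.429%.

0.429%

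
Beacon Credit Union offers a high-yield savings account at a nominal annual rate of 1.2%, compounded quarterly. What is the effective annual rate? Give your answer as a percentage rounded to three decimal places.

1.205%

EAR = (1 + 0.012/4)^4 − 1.
= (1 + 0.003000)^4 − 1 = 1.012054 − 1 = 1.205%.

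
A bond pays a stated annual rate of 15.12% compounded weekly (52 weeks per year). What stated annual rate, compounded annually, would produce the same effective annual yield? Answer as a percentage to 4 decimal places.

EAR = (1 + 0.1512/52)^52 − 1 = 0.162974.
Compounded annually, the equivalent nominal rate is the EAR itself: 16.2974%.

16.2974%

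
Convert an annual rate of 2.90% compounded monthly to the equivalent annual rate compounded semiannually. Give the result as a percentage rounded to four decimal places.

EAR = (1 + 0.0290/12)^12 − 1 = 0.029389.
Solve (1 + r/2)^2 = 1.029389: r/2 = 1.029389^(1/2) − 1 = 0.014588, so r = 0.029176 = 2.9176%.

2.9176%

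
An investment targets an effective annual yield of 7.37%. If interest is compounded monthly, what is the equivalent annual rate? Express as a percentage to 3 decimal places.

(1 + r/12)^12 − 1 = 0.0737, so 1 + r/12 = 1.0737^(1/12).
r/12 = 0.005943, so r = 0.071322 = 7.132%.

7.132%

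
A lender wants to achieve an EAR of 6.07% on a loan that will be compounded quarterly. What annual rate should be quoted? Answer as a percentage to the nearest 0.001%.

(1 + r/4)^4 − 1 = 0.0607, so 1 + r/4 = 1.0607^(1/4).
r/4 = 0.014841, so r = 0.059365 = 5.937%.

5.937%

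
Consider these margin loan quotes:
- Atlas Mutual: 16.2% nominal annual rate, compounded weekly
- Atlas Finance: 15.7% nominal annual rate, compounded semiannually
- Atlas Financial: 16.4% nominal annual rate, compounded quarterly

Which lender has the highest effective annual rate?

Atlas Mutual: (1 + 0.162/52)^52 − 1 = 17.556%
Atlas Finance: (1 + 0.157/2)^2 − 1 = 16.316%
Atlas Financial: (1 + 0.164/4)^4 − 1 = 17.436%
The highest effective annual rate is Atlas Mutual at 17.556%.

Atlas Mutual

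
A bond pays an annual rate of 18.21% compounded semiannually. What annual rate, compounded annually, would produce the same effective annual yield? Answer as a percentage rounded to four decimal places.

EAR = (1 + 0.1821/2)^2 − 1 = 0.190390.
Compounded annually, the equivalent nominal rate is the EAR itself: 19.0390%.

19.0390%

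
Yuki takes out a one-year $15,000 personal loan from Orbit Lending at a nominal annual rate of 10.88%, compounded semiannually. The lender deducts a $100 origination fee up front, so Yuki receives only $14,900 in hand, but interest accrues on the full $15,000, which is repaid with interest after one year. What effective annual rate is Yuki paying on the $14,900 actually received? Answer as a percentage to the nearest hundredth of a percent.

11.92%

Amount owed after one year: 15,000 × (1 + 0.1088/2)^2 = 15,000 × 1.111759 = $16,676.39.
Effective rate on net proceeds: 16,676.39 / 14,900 − 1 = 0.119221 = 11.92%.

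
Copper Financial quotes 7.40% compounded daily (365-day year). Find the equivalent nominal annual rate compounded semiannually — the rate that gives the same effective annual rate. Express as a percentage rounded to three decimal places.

7.538%

EAR = (1 + 0.0740/365)^365 − 1 = 0.076799.
Solve (1 + r/2)^2 = 1.076799: r/2 = 1.076799^(1/2) − 1 = 0.037689, so r = 0.075378 = 7.538%.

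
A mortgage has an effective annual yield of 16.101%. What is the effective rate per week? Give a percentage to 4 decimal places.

0.2875%

The per-week rate i satisfies (1 + i)^52 = 1 + 0.16101.
i = 1.16101^(1/52) − 1 = 0.0028751 = 0.2875%.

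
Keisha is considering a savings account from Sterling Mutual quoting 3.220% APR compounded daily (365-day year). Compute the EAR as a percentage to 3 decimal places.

EAR = (1 + 0.03220/365)^365 − 1.
= 1.032723 − 1 = 3.272%.

3.272%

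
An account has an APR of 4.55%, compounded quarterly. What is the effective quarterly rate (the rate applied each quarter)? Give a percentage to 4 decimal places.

With a nominal annual rate compounded quarterly, the periodic rate is the nominal rate divided by 4.
i = 0.0455 / 4 = 0.0113750 = 1.1375%.

1.1375%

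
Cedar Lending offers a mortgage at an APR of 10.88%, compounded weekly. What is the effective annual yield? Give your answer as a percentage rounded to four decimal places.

11.4813%

EAR = (1 + 0.1088/52)^52 − 1.
= (1 + 0.002092)^52 − 1 = 1.114813 − 1 = 11.4813%.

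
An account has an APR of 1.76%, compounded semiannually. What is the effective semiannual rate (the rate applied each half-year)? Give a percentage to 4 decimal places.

0.8800%

With a nominal annual rate compounded semiannually, the periodic rate is the nominal rate divided by 2.
i = 0.0176 / 2 = 0.0088000 = 0.8800%.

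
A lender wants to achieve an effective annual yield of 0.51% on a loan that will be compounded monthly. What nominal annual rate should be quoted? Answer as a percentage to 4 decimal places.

(1 + r/12)^12 − 1 = 0.0051, so 1 + r/12 = 1.0051^(1/12).
r/12 = 0.000424, so r = 0.005088 = 0.5088%.

0.5088%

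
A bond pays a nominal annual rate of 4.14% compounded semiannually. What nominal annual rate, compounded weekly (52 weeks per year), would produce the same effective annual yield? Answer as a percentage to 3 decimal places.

4.099%

EAR = (1 + 0.0414/2)^2 − 1 = 0.041828.
Solve (1 + r/52)^52 = 1.041828: r/52 = 1.041828^(1/52) − 1 = 0.000788, so r = 0.040993 = 4.099%.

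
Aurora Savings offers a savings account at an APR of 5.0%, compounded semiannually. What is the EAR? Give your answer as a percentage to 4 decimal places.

5.0625%

EAR = (1 + 0.050/2)^2 − 1.
= (1 + 0.025000)^2 − 1 = 1.050625 − 1 = 5.0625%.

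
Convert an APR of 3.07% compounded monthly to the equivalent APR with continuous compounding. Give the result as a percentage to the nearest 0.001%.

3.066%

EAR = (1 + 0.0307/12)^12 − 1 = 0.031136.
Equivalent continuous rate: r = ln(1 + 0.031136) = 0.030661 = 3.066%.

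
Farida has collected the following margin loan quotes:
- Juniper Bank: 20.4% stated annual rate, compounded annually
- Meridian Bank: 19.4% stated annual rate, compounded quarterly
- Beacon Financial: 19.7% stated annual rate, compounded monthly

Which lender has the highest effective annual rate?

Juniper Bank: compounded annually, EAR = 20.400%
Meridian Bank: (1 + 0.194/4)^4 − 1 = 20.858%
Beacon Financial: (1 + 0.197/12)^12 − 1 = 21.580%
The highest effective annual rate is Beacon Financial at 21.580%.

Beacon Financial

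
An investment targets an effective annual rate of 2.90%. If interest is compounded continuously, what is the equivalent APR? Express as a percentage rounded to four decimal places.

Continuous: nominal r satisfies e^r − 1 = 0.0290.
r = ln(1 + 0.0290) = ln(1.0290) = 0.028587 = 2.8587%.

2.8587%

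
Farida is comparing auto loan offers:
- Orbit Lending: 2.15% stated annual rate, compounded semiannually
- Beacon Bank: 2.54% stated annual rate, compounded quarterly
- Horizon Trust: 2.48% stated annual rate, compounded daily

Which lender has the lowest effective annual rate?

Orbit Lending: (1 + 0.0215/2)^2 − 1 = 2.162%
Beacon Bank: (1 + 0.0254/4)^4 − 1 = 2.564%
Horizon Trust: (1 + 0.0248/365)^365 − 1 = 2.511%
The lowest effective annual rate is Orbit Lending at 2.162%.

Orbit Lending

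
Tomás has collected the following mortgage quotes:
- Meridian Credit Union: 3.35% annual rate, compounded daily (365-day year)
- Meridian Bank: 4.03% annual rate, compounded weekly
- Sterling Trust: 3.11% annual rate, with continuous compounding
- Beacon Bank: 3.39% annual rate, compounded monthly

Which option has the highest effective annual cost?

Meridian Credit Union: (1 + 0.0335/365)^365 − 1 = 3.407%
Meridian Bank: (1 + 0.0403/52)^52 − 1 = 4.111%
Sterling Trust: e^0.0311 − 1 = 3.159%
Beacon Bank: (1 + 0.0339/12)^12 − 1 = 3.443%
The highest effective annual rate is Meridian Bank at 4.111%.

Meridian Bank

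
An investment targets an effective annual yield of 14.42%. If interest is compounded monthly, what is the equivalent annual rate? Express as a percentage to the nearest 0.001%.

13.546%

(1 + r/12)^12 − 1 = 0.1442, so 1 + r/12 = 1.1442^(1/12).
r/12 = 0.011289, so r = 0.135465 = 13.546%.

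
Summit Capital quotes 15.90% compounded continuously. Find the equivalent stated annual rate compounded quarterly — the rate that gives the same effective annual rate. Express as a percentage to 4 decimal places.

16.2202%

EAR under continuous compounding: e^0.1590 − 1 = 0.172338.
Solve (1 + r/4)^4 = 1.172338: r/4 = 1.172338^(1/4) − 1 = 0.040551, so r = 0.162202 = 16.2202%.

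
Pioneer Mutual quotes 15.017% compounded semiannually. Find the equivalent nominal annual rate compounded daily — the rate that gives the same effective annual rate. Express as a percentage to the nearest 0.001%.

EAR = (1 + 0.15017/2)^2 − 1 = 0.155808.
Solve (1 + r/365)^365 = 1.155808: r/365 = 1.155808^(1/365) − 1 = 0.000397, so r = 0.144828 = 14.483%.

14.483%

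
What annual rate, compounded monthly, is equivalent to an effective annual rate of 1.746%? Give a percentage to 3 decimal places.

(1 + r/12)^12 − 1 = 0.01746, so 1 + r/12 = 1.01746^(1/12).
r/12 = 0.001443, so r = 0.017322 = 1.732%.

1.732%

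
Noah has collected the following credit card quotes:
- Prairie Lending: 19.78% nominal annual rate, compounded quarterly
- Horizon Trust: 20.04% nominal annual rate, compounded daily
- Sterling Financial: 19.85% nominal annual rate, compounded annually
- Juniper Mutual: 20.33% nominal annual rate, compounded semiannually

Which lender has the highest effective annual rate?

Horizon Trust

Prairie Lending: (1 + 0.1978/4)^4 − 1 = 21.296%
Horizon Trust: (1 + 0.2004/365)^365 − 1 = 22.182%
Sterling Financial: compounded annually, EAR = 19.850%
Juniper Mutual: (1 + 0.2033/2)^2 − 1 = 21.363%
The highest effective annual rate is Horizon Trust at 22.182%.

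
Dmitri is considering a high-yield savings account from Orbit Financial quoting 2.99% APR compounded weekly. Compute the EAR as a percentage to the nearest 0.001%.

3.034%

EAR = (1 + 0.0299/52)^52 − 1.
= (1 + 0.000575)^52 − 1 = 1.030343 − 1 = 3.034%.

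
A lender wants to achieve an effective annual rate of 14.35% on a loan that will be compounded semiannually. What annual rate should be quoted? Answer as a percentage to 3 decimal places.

(1 + r/2)^2 − 1 = 0.1435, so 1 + r/2 = 1.1435^(1/2).
r/2 = 0.069346, so r = 0.138691 = 13.869%.

13.869%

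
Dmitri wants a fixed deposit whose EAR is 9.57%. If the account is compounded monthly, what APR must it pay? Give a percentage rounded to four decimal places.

9.1742%

(1 + r/12)^12 − 1 = 0.0957, so 1 + r/12 = 1.0957^(1/12).
r/12 = 0.007645, so r = 0.091742 = 9.1742%.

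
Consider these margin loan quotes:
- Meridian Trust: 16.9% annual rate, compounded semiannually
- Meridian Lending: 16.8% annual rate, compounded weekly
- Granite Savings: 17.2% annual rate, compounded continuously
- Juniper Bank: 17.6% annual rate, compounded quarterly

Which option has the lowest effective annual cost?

Meridian Trust

Meridian Trust: (1 + 0.169/2)^2 − 1 = 17.614%
Meridian Lending: (1 + 0.168/52)^52 − 1 = 18.262%
Granite Savings: e^0.172 − 1 = 18.768%
Juniper Bank: (1 + 0.176/4)^4 − 1 = 18.796%
The lowest effective annual rate is Meridian Trust at 17.614%.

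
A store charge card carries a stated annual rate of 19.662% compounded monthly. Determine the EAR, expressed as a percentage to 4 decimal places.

EAR = (1 + 0.19662/12)^12 − 1.
= 1.215343 − 1 = 21.5343%.

21.5343%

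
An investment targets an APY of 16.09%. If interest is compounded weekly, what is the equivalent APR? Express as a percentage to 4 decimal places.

14.9410%

(1 + r/52)^52 − 1 = 0.1609, so 1 + r/52 = 1.1609^(1/52).
r/52 = 0.002873, so r = 0.149410 = 14.9410%.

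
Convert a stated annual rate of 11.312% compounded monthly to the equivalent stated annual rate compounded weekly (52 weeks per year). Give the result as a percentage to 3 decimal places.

11.271%

EAR = (1 + 0.11312/12)^12 − 1 = 0.119173.
Solve (1 + r/52)^52 = 1.119173: r/52 = 1.119173^(1/52) − 1 = 0.002168, so r = 0.112712 = 11.271%.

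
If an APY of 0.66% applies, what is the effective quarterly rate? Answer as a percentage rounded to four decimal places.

The per-quarter rate i satisfies (1 + i)^4 = 1 + 0.0066.
i = 1.0066^(1/4) − 1 = 0.0016459 = 0.1646%.

0.1646%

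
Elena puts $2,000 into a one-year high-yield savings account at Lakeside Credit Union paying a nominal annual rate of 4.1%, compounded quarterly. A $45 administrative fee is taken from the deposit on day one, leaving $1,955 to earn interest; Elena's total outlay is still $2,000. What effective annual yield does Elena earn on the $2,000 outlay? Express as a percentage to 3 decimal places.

1.820%

Value after one year: 1,955 × (1 + 0.041/4)^4 = 1,955 × 1.041635 = $2,036.40.
Effective yield on the $2,000 outlay: 2,036.40 / 2,000 − 1 = 0.018198 = 1.820%.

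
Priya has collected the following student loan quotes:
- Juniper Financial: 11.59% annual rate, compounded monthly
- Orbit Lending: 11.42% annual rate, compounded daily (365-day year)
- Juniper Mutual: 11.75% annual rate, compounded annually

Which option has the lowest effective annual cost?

Juniper Financial: (1 + 0.1159/12)^12 − 1 = 12.226%
Orbit Lending: (1 + 0.1142/365)^365 − 1 = 12.096%
Juniper Mutual: compounded annually, EAR = 11.750%
The lowest effective annual rate is Juniper Mutual at 11.750%.

Juniper Mutual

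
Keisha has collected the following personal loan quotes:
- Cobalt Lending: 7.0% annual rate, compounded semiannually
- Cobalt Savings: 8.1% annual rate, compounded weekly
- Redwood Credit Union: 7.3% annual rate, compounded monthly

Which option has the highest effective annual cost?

Cobalt Lending: (1 + 0.070/2)^2 − 1 = 7.122%
Cobalt Savings: (1 + 0.081/52)^52 − 1 = 8.430%
Redwood Credit Union: (1 + 0.073/12)^12 − 1 = 7.549%
The highest effective annual rate is Cobalt Savings at 8.430%.

Cobalt Savings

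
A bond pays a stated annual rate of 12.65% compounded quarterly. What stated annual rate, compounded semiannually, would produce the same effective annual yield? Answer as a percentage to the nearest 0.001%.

EAR = (1 + 0.1265/4)^4 − 1 = 0.132628.
Solve (1 + r/2)^2 = 1.132628: r/2 = 1.132628^(1/2) − 1 = 0.064250, so r = 0.128500 = 12.850%.

12.850%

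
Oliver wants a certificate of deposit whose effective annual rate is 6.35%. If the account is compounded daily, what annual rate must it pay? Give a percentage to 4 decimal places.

6.1571%

(1 + r/365)^365 − 1 = 0.0635, so 1 + r/365 = 1.0635^(1/365).
r/365 = 0.000169, so r = 0.061571 = 6.1571%.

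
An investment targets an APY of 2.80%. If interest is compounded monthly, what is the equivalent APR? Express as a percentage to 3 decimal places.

2.765%

(1 + r/12)^12 − 1 = 0.0280, so 1 + r/12 = 1.0280^(1/12).
r/12 = 0.002304, so r = 0.027647 = 2.765%.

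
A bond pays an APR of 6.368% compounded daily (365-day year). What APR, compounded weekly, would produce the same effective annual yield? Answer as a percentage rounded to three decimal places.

EAR = (1 + 0.06368/365)^365 − 1 = 0.065745.
Solve (1 + r/52)^52 = 1.065745: r/52 = 1.065745^(1/52) − 1 = 0.001225, so r = 0.063713 = 6.371%.

6.371%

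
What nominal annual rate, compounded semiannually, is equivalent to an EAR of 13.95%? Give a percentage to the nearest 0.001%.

(1 + r/2)^2 − 1 = 0.1395, so 1 + r/2 = 1.1395^(1/2).
r/2 = 0.067474, so r = 0.134947 = 13.495%.

13.495%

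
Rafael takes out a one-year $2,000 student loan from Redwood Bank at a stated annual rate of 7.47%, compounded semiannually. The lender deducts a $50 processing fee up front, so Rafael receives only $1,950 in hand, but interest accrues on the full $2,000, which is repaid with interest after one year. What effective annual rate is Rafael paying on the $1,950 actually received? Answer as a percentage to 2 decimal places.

10.37%

Amount owed after one year: 2,000 × (1 + 0.0747/2)^2 = 2,000 × 1.076095 = $2,152.19.
Effective rate on net proceeds: 2,152.19 / 1,950 − 1 = 0.103687 = 10.37%.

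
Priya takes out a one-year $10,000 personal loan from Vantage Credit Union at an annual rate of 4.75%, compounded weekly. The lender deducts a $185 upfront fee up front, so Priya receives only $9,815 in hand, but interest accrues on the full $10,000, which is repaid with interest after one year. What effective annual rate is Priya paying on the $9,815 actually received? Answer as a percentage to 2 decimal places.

Amount owed after one year: 10,000 × (1 + 0.0475/52)^52 = 10,000 × 1.048623 = $10,486.23.
Effective rate on net proceeds: 10,486.23 / 9,815 − 1 = 0.068389 = 6.84%.

6.84%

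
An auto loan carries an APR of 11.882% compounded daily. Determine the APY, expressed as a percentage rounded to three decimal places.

12.615%

EAR = (1 + 0.11882/365)^365 − 1.
= 1.126145 − 1 = 12.615%.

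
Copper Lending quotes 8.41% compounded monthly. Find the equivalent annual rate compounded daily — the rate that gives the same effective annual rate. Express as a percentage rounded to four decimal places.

EAR = (1 + 0.0841/12)^12 − 1 = 0.087419.
Solve (1 + r/365)^365 = 1.087419: r/365 = 1.087419^(1/365) − 1 = 0.000230, so r = 0.083816 = 8.3816%.

8.3816%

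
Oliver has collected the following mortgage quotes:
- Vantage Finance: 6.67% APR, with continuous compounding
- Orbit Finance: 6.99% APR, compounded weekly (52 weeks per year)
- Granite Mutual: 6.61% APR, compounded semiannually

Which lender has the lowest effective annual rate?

Vantage Finance: e^0.0667 − 1 = 6.897%
Orbit Finance: (1 + 0.0699/52)^52 − 1 = 7.235%
Granite Mutual: (1 + 0.0661/2)^2 − 1 = 6.719%
The lowest effective annual rate is Granite Mutual at 6.719%.

Granite Mutual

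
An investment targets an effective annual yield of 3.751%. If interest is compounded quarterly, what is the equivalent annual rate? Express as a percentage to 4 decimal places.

3.6994%

(1 + r/4)^4 − 1 = 0.03751, so 1 + r/4 = 1.03751^(1/4).
r/4 = 0.009248, so r = 0.036994 = 3.6994%.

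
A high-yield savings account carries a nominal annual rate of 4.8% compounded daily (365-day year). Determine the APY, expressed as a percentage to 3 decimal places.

4.917%

EAR = (1 + 0.048/365)^365 − 1.
= (1 + 0.000132)^365 − 1 = 1.049167 − 1 = 4.917%.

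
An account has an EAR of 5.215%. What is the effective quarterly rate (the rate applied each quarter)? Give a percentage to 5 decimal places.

The per-quarter rate i satisfies (1 + i)^4 = 1 + 0.05215.
i = 1.05215^(1/4) − 1 = 0.0127900 = 1.27900%.

1.27900%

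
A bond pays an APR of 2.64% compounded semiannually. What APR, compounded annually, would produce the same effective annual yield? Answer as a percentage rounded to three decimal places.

2.657%

EAR = (1 + 0.0264/2)^2 − 1 = 0.026574.
Compounded annually, the equivalent nominal rate is the EAR itself: 2.657%.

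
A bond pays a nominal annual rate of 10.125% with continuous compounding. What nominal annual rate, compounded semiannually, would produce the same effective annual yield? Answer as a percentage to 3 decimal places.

EAR under continuous compounding: e^0.10125 − 1 = 0.106553.
Solve (1 + r/2)^2 = 1.106553: r/2 = 1.106553^(1/2) − 1 = 0.051928, so r = 0.103857 = 10.386%.

10.386%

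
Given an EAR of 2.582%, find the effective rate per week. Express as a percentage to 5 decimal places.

The per-week rate i satisfies (1 + i)^52 = 1 + 0.02582.
i = 1.02582^(1/52) − 1 = 0.0004904 = 0.04904%.

0.04904%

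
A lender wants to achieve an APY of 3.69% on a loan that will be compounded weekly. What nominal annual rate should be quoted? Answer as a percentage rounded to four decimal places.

(1 + r/52)^52 − 1 = 0.0369, so 1 + r/52 = 1.0369^(1/52).
r/52 = 0.000697, so r = 0.036248 = 3.6248%.

3.6248%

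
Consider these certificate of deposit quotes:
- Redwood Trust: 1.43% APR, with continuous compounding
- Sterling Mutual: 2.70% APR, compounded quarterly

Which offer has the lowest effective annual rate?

Redwood Trust

Redwood Trust: e^0.0143 − 1 = 1.440%
Sterling Mutual: (1 + 0.0270/4)^4 − 1 = 2.727%
The lowest effective annual rate is Redwood Trust at 1.440%.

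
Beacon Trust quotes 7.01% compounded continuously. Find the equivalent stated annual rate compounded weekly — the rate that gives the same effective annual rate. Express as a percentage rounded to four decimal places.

EAR under continuous compounding: e^0.0701 − 1 = 0.072615.
Solve (1 + r/52)^52 = 1.072615: r/52 = 1.072615^(1/52) − 1 = 0.001349, so r = 0.070147 = 7.0147%.

7.0147%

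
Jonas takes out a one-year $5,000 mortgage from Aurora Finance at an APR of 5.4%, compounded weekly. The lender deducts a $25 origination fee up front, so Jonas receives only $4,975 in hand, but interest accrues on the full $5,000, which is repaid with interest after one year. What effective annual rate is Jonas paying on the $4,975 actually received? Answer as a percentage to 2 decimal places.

6.08%

Amount owed after one year: 5,000 × (1 + 0.054/52)^52 = 5,000 × 1.055455 = $5,277.28.
Effective rate on net proceeds: 5,277.28 / 4,975 − 1 = 0.060759 = 6.08%.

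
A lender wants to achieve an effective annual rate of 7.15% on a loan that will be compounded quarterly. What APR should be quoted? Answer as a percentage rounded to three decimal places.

6.966%

(1 + r/4)^4 − 1 = 0.0715, so 1 + r/4 = 1.0715^(1/4).
r/4 = 0.017415, so r = 0.069659 = 6.966%.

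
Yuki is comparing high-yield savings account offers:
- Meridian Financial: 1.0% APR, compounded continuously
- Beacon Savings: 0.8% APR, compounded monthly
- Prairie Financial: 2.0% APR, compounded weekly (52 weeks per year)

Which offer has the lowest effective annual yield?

Meridian Financial: e^0.010 − 1 = 1.005%
Beacon Savings: (1 + 0.008/12)^12 − 1 = 0.803%
Prairie Financial: (1 + 0.020/52)^52 − 1 = 2.020%
The lowest effective annual rate is Beacon Savings at 0.803%.

Beacon Savings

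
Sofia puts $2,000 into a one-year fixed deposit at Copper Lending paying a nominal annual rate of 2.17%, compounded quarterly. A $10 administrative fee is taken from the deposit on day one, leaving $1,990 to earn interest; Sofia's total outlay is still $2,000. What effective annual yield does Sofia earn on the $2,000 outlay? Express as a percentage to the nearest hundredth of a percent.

1.68%

Value after one year: 1,990 × (1 + 0.0217/4)^4 = 1,990 × 1.021877 = $2,033.54.
Effective yield on the $2,000 outlay: 2,033.54 / 2,000 − 1 = 0.016768 = 1.68%.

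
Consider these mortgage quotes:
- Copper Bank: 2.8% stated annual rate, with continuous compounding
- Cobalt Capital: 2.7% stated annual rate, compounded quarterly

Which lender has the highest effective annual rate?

Copper Bank

Copper Bank: e^0.028 − 1 = 2.840%
Cobalt Capital: (1 + 0.027/4)^4 − 1 = 2.727%
The highest effective annual rate is Copper Bank at 2.840%.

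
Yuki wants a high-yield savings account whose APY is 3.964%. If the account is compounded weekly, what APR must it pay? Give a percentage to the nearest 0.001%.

3.889%

(1 + r/52)^52 − 1 = 0.03964, so 1 + r/52 = 1.03964^(1/52).
r/52 = 0.000748, so r = 0.038889 = 3.889%.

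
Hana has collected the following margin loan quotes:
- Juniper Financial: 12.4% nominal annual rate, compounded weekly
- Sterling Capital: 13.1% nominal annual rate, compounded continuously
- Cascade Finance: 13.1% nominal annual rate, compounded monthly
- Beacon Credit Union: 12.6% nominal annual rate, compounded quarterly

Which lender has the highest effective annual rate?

Sterling Capital

Juniper Financial: (1 + 0.124/52)^52 − 1 = 13.185%
Sterling Capital: e^0.131 − 1 = 13.997%
Cascade Finance: (1 + 0.131/12)^12 − 1 = 13.916%
Beacon Credit Union: (1 + 0.126/4)^4 − 1 = 13.208%
The highest effective annual rate is Sterling Capital at 13.997%.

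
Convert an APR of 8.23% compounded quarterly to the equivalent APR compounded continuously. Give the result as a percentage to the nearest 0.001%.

8.146%

EAR = (1 + 0.0823/4)^4 − 1 = 0.084875.
Equivalent continuous rate: r = ln(1 + 0.084875) = 0.081465 = 8.146%.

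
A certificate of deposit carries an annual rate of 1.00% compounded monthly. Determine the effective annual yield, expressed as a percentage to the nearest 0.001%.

1.005%

EAR = (1 + 0.0100/12)^12 − 1.
= (1 + 0.000833)^12 − 1 = 1.010046 − 1 = 1.005%.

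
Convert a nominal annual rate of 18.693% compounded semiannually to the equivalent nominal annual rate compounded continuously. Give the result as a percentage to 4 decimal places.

EAR = (1 + 0.18693/2)^2 − 1 = 0.195666.
Equivalent continuous rate: r = ln(1 + 0.195666) = 0.178703 = 17.8703%.

17.8703%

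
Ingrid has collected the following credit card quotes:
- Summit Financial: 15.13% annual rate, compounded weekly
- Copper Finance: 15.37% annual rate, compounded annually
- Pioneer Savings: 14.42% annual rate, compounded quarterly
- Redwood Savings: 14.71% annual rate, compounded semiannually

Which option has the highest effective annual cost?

Summit Financial

Summit Financial: (1 + 0.1513/52)^52 − 1 = 16.309%
Copper Finance: compounded annually, EAR = 15.370%
Pioneer Savings: (1 + 0.1442/4)^4 − 1 = 15.219%
Redwood Savings: (1 + 0.1471/2)^2 − 1 = 15.251%
The highest effective annual rate is Summit Financial at 16.309%.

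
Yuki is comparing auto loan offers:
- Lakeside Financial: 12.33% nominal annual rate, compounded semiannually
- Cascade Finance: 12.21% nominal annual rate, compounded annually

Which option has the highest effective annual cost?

Lakeside Financial

Lakeside Financial: (1 + 0.1233/2)^2 − 1 = 12.710%
Cascade Finance: compounded annually, EAR = 12.210%
The highest effective annual rate is Lakeside Financial at 12.710%.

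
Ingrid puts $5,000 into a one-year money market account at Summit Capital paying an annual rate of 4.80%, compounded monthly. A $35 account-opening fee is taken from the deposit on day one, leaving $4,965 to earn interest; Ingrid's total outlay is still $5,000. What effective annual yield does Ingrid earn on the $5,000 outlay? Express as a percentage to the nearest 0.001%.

4.173%

Value after one year: 4,965 × (1 + 0.0480/12)^12 = 4,965 × 1.049070 = $5,208.63.
Effective yield on the $5,000 outlay: 5,208.63 / 5,000 − 1 = 0.041727 = 4.173%.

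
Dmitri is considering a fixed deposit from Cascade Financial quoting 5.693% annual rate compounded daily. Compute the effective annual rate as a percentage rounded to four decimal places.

5.8577%

EAR = (1 + 0.05693/365)^365 − 1.
= (1 + 0.000156)^365 − 1 = 1.058577 − 1 = 5.8577%.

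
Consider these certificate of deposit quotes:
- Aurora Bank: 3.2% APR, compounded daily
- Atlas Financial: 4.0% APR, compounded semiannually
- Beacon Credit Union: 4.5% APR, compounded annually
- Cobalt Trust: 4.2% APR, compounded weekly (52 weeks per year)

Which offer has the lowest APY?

Aurora Bank

Aurora Bank: (1 + 0.032/365)^365 − 1 = 3.252%
Atlas Financial: (1 + 0.040/2)^2 − 1 = 4.040%
Beacon Credit Union: compounded annually, EAR = 4.500%
Cobalt Trust: (1 + 0.042/52)^52 − 1 = 4.288%
The lowest effective annual rate is Aurora Bank at 3.252%.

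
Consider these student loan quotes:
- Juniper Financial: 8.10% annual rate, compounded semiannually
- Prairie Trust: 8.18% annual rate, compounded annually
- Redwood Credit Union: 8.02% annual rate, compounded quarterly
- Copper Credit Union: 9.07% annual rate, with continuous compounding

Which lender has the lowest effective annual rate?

Juniper Financial: (1 + 0.0810/2)^2 − 1 = 8.264%
Prairie Trust: compounded annually, EAR = 8.180%
Redwood Credit Union: (1 + 0.0802/4)^4 − 1 = 8.264%
Copper Credit Union: e^0.0907 − 1 = 9.494%
The lowest effective annual rate is Prairie Trust at 8.180%.

Prairie Trust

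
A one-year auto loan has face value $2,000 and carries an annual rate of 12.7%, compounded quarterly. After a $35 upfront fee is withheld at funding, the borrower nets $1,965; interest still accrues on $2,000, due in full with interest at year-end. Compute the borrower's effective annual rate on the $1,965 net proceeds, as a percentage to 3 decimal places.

Amount owed after one year: 2,000 × (1 + 0.127/4)^4 = 2,000 × 1.133177 = $2,266.35.
Effective rate on net proceeds: 2,266.35 / 1,965 − 1 = 0.153361 = 15.336%.

15.336%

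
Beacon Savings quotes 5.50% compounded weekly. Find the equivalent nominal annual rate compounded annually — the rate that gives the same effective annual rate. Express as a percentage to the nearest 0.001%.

5.651%

EAR = (1 + 0.0550/52)^52 − 1 = 0.056510.
Compounded annually, the equivalent nominal rate is the EAR itself: 5.651%.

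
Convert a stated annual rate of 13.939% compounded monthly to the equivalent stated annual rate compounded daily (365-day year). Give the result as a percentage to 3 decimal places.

EAR = (1 + 0.13939/12)^12 − 1 = 0.148649.
Solve (1 + r/365)^365 = 1.148649: r/365 = 1.148649^(1/365) − 1 = 0.000380, so r = 0.138613 = 13.861%.

13.861%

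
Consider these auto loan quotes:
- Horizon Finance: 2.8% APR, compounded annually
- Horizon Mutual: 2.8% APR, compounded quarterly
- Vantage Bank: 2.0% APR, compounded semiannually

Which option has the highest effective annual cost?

Horizon Finance: compounded annually, EAR = 2.800%
Horizon Mutual: (1 + 0.028/4)^4 − 1 = 2.830%
Vantage Bank: (1 + 0.020/2)^2 − 1 = 2.010%
The highest effective annual rate is Horizon Mutual at 2.830%.

Horizon Mutual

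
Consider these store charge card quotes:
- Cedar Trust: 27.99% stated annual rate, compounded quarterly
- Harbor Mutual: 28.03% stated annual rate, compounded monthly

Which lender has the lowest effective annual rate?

Cedar Trust

Cedar Trust: (1 + 0.2799/4)^4 − 1 = 31.067%
Harbor Mutual: (1 + 0.2803/12)^12 − 1 = 31.927%
The lowest effective annual rate is Cedar Trust at 31.067%.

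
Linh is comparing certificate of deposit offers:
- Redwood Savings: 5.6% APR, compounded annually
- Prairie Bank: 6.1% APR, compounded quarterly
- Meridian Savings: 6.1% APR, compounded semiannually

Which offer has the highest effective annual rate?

Redwood Savings: compounded annually, EAR = 5.600%
Prairie Bank: (1 + 0.061/4)^4 − 1 = 6.241%
Meridian Savings: (1 + 0.061/2)^2 − 1 = 6.193%
The highest effective annual rate is Prairie Bank at 6.241%.

Prairie Bank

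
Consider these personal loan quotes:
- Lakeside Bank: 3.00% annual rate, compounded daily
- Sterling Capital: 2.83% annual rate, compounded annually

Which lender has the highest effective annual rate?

Lakeside Bank: (1 + 0.0300/365)^365 − 1 = 3.045%
Sterling Capital: compounded annually, EAR = 2.830%
The highest effective annual rate is Lakeside Bank at 3.045%.

Lakeside Bank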